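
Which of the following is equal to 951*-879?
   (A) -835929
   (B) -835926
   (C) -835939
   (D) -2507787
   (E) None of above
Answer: A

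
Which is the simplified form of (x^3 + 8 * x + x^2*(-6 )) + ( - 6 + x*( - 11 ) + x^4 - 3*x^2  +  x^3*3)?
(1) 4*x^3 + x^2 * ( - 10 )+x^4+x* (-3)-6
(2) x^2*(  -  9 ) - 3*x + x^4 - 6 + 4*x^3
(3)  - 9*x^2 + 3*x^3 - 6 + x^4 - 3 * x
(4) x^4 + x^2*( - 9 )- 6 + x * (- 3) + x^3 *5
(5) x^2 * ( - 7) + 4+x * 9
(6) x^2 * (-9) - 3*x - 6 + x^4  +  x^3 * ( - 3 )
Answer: 2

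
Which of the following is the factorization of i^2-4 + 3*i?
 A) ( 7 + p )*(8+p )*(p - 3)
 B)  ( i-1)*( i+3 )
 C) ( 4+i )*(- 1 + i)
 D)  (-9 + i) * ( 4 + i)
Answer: C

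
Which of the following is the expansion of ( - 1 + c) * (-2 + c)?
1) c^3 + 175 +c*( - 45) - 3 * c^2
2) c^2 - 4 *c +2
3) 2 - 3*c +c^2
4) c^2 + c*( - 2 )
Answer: 3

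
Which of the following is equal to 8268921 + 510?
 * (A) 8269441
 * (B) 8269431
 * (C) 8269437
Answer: B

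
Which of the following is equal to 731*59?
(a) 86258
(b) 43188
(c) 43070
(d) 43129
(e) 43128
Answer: d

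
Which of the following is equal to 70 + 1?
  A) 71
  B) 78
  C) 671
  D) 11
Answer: A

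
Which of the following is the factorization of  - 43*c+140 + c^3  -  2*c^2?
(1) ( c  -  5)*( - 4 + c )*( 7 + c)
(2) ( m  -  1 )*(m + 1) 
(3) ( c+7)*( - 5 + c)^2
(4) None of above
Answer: 1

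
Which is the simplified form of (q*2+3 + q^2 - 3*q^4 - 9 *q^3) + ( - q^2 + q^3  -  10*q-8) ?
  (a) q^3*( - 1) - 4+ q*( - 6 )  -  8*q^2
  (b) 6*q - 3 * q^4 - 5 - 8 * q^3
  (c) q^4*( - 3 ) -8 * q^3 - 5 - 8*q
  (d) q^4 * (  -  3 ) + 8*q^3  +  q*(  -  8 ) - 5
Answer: c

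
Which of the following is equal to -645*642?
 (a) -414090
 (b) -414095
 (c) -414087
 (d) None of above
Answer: a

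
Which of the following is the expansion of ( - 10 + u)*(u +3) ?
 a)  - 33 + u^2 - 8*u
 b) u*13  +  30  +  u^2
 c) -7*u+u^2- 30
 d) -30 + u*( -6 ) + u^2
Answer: c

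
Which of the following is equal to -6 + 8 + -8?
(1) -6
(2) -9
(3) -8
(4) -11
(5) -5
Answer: 1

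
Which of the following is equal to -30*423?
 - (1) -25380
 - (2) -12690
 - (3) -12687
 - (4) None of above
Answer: 2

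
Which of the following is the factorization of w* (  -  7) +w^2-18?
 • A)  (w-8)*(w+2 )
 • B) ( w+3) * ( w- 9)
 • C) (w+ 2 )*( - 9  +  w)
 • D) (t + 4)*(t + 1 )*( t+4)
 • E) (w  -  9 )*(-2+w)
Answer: C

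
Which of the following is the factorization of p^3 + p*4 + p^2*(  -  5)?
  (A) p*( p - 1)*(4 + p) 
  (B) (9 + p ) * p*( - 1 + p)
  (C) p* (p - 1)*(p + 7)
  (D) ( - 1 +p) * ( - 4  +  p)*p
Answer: D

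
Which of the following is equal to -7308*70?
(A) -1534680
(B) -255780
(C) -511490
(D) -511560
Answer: D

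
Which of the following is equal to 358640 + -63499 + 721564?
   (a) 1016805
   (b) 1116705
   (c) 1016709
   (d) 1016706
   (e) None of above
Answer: e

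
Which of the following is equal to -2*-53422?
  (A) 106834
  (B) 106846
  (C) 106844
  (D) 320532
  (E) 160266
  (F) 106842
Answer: C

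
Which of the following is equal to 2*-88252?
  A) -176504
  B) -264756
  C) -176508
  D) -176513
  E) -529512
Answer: A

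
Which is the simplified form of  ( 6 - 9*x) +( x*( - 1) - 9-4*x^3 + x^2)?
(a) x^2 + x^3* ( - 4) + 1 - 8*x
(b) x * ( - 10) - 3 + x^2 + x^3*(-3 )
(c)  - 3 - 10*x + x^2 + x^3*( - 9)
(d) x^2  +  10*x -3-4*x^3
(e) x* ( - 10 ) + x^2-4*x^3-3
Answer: e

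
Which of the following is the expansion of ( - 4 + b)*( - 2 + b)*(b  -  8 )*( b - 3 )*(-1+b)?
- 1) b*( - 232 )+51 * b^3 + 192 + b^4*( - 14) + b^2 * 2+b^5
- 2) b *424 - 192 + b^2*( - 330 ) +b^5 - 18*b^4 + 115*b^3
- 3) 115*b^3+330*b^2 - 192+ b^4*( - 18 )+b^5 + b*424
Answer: 2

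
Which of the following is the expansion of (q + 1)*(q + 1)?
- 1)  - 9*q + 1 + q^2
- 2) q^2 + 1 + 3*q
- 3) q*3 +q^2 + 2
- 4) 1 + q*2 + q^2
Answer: 4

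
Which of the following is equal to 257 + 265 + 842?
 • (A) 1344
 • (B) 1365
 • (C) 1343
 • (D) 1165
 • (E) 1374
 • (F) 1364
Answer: F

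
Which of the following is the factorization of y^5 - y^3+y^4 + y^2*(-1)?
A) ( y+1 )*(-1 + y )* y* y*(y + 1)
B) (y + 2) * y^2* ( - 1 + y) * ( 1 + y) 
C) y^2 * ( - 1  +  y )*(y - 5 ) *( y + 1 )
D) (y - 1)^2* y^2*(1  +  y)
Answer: A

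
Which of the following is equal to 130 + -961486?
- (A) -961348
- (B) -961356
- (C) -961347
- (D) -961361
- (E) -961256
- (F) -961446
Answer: B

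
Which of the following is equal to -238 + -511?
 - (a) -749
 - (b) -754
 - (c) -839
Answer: a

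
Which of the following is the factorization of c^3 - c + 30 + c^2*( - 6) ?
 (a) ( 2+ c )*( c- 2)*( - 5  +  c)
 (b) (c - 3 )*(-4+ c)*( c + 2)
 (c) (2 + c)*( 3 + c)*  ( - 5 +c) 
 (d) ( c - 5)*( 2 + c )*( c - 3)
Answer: d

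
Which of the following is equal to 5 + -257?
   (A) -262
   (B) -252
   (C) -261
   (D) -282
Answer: B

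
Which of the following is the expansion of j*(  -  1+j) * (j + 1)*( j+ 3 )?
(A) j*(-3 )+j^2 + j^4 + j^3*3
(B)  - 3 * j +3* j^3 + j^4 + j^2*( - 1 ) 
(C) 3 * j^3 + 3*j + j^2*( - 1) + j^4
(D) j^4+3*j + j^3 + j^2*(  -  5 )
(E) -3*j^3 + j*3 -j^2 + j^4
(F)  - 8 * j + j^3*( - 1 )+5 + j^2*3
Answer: B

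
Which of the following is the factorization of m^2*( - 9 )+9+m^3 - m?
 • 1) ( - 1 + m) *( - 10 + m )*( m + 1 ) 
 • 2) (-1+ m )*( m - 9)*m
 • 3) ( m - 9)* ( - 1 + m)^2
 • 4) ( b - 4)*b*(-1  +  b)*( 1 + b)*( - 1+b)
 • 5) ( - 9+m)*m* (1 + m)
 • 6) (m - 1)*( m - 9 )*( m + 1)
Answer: 6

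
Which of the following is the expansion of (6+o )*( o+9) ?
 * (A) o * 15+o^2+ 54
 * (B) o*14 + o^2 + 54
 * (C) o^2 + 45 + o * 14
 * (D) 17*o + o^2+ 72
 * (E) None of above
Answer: A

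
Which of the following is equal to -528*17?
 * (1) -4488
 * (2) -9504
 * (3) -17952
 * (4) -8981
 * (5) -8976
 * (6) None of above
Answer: 5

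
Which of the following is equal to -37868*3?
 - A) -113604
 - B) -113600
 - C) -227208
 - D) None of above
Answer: A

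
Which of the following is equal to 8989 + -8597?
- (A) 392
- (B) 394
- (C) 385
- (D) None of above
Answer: A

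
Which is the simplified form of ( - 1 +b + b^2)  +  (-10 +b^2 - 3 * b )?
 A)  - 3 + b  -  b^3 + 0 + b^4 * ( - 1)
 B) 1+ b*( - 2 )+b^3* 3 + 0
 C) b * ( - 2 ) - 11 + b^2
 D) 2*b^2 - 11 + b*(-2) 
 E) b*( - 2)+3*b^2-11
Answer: D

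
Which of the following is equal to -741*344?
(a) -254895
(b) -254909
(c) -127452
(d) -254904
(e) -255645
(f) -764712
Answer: d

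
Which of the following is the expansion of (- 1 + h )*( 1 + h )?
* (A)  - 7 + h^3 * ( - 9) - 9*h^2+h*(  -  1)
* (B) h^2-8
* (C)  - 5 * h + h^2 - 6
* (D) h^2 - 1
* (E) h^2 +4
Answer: D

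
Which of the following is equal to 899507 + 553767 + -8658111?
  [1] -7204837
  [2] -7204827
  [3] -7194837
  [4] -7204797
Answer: 1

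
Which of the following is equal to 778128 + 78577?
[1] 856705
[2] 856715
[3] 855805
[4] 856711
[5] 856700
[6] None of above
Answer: 1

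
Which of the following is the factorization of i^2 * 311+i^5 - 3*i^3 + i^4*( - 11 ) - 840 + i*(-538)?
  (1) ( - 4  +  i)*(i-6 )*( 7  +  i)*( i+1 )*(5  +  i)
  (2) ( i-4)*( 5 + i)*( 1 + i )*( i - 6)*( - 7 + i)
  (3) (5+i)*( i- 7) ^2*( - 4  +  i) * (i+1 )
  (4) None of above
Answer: 2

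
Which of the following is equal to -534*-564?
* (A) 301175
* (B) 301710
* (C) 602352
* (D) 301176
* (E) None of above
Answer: D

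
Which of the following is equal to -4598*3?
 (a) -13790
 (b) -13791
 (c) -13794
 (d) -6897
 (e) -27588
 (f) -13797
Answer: c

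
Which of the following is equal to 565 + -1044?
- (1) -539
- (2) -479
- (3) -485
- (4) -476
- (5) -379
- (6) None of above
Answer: 2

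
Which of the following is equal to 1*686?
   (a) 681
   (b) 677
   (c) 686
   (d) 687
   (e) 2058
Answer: c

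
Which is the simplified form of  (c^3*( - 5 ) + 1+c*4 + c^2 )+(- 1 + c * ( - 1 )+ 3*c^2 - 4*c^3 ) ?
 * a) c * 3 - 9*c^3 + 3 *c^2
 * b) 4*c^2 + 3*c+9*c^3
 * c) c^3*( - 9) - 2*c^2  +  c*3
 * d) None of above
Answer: d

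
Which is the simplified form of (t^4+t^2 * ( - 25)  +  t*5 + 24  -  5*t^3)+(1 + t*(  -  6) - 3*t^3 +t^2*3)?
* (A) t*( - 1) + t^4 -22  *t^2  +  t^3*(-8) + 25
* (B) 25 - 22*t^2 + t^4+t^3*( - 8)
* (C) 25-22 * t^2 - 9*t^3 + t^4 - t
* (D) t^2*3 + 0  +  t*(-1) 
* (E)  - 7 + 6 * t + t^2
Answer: A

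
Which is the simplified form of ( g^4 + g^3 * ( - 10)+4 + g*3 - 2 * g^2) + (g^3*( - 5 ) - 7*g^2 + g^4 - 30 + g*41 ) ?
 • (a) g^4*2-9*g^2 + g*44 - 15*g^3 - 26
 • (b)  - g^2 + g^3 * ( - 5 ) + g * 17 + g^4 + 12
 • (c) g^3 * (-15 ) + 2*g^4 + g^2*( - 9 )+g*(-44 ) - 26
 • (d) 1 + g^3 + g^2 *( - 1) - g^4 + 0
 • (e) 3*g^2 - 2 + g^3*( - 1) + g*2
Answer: a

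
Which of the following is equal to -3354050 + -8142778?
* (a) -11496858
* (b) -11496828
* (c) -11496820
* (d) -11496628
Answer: b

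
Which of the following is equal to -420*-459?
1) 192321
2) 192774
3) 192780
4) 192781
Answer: 3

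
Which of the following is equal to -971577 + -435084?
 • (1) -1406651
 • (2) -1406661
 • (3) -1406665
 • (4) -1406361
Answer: 2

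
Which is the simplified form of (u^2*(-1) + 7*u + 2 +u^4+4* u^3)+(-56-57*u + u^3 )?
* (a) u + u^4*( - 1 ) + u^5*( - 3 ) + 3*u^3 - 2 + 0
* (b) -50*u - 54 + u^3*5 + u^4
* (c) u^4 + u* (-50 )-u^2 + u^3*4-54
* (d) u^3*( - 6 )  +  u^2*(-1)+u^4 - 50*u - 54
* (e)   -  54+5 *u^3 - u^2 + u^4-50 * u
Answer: e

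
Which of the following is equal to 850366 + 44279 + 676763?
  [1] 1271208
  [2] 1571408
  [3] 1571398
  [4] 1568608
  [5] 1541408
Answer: 2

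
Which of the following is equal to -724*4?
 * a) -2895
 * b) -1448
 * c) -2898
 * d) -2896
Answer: d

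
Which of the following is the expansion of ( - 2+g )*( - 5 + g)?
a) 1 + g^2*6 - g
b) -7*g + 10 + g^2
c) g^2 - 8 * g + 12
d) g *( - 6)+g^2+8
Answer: b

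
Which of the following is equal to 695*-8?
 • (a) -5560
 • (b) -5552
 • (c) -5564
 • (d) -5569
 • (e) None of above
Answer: a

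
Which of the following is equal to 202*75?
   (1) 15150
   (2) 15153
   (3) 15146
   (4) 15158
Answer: 1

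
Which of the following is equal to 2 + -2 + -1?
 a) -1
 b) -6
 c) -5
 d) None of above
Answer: a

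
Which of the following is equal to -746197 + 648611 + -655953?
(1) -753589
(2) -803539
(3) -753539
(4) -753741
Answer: 3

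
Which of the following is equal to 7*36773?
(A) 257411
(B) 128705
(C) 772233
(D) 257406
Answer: A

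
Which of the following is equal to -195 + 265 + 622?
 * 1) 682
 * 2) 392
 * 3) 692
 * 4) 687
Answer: 3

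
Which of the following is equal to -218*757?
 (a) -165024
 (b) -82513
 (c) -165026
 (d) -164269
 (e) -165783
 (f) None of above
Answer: c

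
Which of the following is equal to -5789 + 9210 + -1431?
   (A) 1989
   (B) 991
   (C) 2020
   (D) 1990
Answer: D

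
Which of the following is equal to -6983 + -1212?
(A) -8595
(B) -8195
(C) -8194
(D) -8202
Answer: B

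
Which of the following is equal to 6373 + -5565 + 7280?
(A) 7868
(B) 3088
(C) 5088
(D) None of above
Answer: D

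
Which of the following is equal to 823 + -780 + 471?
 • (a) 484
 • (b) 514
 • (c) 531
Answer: b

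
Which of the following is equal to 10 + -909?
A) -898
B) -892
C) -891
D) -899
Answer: D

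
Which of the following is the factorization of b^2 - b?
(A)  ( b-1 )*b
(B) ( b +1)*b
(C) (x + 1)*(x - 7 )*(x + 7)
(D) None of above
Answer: A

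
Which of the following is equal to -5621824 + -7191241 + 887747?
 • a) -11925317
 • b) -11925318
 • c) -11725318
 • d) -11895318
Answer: b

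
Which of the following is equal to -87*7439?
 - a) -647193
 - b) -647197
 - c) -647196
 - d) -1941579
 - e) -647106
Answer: a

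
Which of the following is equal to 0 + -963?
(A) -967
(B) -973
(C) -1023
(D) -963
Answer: D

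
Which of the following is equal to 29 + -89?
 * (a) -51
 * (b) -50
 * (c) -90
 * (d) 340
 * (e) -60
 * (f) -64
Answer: e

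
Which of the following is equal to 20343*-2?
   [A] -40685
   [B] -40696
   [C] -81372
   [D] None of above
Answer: D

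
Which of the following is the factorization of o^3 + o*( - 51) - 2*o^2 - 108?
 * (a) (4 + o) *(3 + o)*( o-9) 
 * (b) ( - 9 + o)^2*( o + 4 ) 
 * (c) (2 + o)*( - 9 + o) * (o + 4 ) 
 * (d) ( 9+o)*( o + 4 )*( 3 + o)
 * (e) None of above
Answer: a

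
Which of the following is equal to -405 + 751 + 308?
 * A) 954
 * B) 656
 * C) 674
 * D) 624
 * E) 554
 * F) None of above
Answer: F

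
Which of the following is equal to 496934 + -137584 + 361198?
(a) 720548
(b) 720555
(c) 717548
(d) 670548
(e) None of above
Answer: a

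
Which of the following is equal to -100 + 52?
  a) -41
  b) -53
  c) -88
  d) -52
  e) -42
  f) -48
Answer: f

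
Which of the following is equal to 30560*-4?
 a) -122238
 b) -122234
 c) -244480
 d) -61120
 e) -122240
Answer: e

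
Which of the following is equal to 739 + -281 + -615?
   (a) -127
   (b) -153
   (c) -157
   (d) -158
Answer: c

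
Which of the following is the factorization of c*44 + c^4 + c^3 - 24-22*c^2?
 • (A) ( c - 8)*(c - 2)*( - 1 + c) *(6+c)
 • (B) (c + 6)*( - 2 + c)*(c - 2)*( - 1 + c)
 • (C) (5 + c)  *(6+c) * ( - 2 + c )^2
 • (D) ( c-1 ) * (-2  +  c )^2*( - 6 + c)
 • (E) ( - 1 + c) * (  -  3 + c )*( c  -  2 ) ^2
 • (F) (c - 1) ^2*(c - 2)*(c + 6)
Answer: B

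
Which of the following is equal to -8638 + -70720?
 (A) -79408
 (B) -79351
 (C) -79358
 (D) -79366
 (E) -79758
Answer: C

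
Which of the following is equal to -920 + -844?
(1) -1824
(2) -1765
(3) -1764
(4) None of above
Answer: 3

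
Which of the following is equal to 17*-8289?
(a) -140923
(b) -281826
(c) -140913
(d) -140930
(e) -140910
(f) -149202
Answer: c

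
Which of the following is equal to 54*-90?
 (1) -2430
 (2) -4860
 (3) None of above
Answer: 2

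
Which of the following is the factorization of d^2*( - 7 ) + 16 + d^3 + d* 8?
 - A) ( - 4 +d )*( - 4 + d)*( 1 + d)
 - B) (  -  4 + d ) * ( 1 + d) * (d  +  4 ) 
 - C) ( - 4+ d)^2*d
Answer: A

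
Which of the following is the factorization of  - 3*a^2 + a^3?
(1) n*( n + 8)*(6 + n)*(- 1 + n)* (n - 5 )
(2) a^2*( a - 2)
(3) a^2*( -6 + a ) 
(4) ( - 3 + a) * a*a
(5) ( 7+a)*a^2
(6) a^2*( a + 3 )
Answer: 4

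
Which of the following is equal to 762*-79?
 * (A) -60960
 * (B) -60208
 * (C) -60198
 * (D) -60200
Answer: C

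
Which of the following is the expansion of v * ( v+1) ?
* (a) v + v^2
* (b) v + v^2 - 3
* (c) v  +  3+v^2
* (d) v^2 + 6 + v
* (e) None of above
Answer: a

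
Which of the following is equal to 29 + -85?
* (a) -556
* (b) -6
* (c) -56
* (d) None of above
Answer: c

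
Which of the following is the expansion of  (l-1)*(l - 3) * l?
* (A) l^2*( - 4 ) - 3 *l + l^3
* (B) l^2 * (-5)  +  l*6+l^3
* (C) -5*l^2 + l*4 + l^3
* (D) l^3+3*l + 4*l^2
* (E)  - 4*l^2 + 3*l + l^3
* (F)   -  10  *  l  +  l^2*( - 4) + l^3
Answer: E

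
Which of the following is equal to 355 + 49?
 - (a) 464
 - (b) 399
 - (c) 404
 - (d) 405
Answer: c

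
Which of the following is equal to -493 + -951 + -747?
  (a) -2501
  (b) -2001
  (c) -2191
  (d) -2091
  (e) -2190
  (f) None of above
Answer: c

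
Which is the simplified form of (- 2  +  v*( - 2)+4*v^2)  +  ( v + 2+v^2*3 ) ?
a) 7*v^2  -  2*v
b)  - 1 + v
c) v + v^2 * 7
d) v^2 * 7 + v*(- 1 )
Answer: d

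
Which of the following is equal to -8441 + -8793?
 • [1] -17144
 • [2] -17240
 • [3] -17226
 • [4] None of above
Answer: 4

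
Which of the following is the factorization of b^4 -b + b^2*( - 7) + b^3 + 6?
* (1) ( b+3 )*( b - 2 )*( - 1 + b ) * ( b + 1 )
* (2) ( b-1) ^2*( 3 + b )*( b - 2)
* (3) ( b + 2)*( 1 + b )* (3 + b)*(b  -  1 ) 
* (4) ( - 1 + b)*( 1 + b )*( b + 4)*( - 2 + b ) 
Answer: 1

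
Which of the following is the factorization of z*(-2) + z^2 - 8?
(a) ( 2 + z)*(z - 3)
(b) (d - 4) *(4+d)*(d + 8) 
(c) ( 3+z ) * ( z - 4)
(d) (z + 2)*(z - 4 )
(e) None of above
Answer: d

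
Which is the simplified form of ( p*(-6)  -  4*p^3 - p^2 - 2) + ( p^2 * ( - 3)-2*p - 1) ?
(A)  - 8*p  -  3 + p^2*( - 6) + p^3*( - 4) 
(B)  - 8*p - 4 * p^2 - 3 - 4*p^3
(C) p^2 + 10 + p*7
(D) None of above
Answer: B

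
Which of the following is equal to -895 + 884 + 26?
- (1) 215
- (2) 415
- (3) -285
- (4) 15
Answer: 4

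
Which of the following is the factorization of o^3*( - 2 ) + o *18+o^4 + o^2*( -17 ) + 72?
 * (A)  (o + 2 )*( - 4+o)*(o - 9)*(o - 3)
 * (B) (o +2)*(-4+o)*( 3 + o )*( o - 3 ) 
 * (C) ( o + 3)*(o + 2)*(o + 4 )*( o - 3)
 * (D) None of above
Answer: B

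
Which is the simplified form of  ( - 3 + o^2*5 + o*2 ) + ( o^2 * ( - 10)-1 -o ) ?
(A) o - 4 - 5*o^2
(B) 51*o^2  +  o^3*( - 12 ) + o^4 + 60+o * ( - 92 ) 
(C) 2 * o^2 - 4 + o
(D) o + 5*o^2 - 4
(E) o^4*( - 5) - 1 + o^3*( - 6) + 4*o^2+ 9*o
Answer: A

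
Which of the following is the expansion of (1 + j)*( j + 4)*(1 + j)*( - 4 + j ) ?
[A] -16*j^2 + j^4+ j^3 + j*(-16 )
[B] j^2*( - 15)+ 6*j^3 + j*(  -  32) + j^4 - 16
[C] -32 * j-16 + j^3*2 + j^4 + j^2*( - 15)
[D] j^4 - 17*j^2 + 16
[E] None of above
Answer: C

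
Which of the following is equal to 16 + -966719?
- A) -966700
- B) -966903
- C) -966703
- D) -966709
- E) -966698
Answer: C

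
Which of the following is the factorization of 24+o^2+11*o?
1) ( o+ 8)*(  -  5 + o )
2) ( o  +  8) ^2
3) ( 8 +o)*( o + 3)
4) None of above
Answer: 3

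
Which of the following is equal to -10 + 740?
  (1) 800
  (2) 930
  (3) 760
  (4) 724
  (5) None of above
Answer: 5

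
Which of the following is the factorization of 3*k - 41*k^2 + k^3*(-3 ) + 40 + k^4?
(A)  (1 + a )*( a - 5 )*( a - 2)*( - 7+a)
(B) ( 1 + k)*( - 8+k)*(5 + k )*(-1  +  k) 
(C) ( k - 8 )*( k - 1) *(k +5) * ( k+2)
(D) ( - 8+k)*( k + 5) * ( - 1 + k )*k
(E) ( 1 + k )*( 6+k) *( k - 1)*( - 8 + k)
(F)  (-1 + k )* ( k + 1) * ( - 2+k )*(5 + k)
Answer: B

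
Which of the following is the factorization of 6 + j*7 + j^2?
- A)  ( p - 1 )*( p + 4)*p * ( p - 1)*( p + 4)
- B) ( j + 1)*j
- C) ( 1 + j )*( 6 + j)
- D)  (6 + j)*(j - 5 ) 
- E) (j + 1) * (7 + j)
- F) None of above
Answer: C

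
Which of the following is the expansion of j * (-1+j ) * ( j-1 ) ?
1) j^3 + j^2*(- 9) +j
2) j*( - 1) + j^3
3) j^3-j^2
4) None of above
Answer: 4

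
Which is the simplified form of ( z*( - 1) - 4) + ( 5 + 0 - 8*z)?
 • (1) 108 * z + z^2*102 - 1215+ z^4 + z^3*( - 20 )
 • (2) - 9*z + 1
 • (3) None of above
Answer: 2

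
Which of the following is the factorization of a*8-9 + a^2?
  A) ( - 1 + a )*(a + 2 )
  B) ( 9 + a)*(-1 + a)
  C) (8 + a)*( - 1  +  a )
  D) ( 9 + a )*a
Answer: B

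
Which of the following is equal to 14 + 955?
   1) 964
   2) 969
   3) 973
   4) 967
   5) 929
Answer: 2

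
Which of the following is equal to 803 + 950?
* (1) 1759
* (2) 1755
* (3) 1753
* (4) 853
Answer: 3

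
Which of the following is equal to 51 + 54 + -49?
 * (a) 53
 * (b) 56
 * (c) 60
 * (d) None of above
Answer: b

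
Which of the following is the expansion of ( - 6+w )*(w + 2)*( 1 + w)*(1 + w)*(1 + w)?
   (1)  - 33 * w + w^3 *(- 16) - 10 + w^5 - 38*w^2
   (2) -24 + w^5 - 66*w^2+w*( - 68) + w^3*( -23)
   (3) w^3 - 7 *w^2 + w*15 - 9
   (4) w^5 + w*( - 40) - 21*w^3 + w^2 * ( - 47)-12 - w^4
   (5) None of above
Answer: 4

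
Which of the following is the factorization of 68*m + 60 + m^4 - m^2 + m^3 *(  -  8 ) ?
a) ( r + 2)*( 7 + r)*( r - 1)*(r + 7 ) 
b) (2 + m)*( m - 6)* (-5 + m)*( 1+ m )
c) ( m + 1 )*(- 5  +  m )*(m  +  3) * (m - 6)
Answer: b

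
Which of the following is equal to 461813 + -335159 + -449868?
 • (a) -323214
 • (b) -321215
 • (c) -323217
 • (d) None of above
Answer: a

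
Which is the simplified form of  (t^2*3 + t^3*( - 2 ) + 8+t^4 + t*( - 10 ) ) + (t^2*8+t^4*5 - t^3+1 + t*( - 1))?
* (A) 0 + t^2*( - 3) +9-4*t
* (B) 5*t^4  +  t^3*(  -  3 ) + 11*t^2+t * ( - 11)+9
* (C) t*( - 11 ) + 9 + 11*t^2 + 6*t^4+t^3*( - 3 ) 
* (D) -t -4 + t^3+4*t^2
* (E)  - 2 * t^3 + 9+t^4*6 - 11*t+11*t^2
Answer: C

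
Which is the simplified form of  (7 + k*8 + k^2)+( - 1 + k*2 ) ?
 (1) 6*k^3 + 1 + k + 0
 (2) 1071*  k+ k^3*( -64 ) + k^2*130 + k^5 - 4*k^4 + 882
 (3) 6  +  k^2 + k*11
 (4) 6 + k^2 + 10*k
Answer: 4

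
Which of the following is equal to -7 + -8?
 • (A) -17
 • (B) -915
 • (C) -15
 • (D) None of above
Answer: C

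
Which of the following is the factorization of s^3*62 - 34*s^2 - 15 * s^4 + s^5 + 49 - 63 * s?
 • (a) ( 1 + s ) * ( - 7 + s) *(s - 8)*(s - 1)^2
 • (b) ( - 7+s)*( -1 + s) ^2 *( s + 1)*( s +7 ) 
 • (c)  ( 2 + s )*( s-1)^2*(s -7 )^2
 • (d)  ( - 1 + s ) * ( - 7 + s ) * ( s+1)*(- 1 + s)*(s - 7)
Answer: d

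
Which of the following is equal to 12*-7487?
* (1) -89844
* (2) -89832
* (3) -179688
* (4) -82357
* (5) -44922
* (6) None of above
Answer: 1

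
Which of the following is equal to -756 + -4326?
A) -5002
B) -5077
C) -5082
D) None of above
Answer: C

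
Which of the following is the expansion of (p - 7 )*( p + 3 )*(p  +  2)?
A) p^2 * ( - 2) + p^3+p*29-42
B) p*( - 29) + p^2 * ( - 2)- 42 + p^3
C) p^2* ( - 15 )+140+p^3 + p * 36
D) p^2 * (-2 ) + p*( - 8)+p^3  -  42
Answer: B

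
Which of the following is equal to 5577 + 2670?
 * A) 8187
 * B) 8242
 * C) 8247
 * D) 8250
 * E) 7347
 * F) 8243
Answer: C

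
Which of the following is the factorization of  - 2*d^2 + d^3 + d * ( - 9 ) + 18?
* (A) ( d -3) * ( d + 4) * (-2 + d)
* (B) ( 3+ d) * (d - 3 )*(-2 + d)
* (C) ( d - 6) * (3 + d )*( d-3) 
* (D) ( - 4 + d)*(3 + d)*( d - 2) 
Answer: B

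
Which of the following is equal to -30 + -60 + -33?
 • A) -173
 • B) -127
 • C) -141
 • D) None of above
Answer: D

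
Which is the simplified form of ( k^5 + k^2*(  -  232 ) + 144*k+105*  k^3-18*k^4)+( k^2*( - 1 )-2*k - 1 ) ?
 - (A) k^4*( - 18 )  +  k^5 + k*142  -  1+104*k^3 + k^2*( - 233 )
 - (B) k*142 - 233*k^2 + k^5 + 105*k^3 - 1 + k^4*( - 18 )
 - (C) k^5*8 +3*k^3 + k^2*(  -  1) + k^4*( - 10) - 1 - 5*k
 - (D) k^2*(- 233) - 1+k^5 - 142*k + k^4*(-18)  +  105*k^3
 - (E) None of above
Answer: B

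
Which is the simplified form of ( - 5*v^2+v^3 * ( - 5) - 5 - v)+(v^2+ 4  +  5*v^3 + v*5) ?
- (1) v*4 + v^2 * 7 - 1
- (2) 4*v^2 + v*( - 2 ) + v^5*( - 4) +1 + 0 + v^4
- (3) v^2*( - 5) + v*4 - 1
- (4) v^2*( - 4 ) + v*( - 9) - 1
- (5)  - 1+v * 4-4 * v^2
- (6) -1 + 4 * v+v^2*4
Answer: 5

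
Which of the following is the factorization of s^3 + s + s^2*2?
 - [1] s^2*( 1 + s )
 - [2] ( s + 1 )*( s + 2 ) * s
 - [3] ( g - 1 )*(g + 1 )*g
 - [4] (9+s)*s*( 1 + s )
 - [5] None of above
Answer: 5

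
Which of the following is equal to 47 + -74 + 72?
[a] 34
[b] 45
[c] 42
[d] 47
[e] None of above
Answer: b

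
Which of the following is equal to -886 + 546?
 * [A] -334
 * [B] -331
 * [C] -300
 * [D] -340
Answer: D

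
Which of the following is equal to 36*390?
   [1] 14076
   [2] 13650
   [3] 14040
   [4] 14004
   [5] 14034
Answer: 3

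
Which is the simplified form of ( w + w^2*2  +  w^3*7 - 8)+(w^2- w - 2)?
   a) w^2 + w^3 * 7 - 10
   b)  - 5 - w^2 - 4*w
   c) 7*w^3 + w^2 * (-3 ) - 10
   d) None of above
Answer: d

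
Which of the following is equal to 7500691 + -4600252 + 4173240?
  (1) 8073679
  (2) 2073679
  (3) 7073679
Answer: 3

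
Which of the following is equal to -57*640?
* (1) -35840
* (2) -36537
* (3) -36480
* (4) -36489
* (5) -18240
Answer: 3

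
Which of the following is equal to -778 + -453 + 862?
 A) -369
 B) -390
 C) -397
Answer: A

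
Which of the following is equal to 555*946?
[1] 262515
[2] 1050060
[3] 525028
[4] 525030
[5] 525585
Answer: 4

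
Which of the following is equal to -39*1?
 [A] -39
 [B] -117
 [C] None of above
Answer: A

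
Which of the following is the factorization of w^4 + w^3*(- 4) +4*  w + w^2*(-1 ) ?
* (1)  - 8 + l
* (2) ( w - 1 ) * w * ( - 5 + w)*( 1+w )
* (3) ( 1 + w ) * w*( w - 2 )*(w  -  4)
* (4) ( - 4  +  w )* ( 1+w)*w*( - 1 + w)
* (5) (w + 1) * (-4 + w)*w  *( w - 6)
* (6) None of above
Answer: 4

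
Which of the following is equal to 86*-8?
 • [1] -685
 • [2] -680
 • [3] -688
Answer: 3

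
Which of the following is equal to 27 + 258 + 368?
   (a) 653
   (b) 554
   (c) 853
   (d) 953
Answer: a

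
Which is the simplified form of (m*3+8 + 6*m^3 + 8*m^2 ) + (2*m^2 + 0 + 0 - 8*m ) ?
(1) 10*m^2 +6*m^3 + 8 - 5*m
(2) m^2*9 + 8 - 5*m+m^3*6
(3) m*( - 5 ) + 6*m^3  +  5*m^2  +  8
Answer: 1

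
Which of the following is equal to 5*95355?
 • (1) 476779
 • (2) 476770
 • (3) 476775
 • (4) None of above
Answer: 3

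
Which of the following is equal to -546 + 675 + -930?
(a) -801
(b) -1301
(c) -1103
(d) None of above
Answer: a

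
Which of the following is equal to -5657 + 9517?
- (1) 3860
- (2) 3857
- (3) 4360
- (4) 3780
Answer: 1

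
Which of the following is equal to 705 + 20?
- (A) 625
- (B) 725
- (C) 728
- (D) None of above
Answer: B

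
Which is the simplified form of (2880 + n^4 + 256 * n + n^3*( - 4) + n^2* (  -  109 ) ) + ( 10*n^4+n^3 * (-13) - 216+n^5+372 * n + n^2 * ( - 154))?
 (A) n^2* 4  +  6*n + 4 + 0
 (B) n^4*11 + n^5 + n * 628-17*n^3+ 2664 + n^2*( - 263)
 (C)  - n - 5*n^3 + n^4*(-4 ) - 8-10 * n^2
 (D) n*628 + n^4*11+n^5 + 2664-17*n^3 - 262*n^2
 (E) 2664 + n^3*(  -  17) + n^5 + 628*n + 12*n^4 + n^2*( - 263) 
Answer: B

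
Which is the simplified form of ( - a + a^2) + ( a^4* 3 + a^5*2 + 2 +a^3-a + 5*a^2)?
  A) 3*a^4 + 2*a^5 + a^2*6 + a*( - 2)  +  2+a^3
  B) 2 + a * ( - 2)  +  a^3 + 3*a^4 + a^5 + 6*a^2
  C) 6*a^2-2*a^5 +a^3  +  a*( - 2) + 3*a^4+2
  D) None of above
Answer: A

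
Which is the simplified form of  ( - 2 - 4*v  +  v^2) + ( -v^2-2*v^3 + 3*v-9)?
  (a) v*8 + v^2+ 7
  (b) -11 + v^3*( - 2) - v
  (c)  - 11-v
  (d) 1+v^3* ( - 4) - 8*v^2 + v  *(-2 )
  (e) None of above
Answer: b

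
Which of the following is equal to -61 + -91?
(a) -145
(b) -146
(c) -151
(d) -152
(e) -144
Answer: d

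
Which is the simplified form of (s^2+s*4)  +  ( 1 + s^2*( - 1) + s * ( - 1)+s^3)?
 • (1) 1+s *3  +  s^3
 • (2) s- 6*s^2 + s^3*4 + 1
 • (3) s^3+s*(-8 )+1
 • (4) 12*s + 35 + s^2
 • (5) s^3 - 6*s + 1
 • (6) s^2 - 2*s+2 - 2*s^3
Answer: 1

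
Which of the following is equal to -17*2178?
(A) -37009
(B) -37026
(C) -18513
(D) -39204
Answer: B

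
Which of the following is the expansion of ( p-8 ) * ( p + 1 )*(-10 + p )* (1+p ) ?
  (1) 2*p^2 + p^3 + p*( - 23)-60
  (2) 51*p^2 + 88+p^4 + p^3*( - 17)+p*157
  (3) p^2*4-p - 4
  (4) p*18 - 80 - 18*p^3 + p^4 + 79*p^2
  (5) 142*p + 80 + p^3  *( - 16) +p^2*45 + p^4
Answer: 5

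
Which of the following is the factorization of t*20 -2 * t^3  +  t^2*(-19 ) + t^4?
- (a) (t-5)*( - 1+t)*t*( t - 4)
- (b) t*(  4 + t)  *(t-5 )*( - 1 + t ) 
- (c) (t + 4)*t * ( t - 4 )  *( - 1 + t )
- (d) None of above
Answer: b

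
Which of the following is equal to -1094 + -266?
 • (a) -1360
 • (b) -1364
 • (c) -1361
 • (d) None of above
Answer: a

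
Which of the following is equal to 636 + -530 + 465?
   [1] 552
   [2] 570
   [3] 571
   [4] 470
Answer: 3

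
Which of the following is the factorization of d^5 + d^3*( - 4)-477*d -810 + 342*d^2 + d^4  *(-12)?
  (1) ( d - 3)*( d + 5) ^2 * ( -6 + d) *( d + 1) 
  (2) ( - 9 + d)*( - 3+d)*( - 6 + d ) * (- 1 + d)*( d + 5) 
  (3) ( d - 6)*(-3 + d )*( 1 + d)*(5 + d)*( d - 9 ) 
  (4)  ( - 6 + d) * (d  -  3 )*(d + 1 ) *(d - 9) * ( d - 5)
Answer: 3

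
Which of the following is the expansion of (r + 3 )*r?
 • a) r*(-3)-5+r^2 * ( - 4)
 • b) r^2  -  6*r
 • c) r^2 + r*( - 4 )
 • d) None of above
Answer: d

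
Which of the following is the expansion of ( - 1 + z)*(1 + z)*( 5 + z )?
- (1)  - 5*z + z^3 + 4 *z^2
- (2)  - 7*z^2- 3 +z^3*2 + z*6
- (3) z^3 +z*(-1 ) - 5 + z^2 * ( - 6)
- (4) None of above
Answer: 4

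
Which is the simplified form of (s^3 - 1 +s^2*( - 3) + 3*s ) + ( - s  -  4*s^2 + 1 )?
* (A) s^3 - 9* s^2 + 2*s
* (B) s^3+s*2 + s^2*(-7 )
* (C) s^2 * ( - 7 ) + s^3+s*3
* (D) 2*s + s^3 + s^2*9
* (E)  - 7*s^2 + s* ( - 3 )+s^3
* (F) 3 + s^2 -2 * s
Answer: B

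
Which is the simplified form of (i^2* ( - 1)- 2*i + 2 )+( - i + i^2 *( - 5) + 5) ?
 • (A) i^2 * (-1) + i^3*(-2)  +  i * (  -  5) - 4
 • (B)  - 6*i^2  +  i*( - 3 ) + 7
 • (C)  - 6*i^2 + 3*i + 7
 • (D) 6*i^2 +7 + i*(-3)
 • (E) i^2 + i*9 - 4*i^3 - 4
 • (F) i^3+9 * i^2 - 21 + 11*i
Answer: B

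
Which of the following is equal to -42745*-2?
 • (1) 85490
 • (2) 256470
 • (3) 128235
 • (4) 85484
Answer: 1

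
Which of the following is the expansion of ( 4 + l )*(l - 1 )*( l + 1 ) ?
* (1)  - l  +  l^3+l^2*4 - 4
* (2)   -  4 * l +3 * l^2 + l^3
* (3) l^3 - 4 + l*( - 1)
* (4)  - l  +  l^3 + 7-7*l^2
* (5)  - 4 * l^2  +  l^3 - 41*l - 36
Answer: 1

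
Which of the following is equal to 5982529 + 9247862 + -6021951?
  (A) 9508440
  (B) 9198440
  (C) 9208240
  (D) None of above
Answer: D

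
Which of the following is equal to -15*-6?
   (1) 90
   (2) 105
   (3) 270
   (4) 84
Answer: 1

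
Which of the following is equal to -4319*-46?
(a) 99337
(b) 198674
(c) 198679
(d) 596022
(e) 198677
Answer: b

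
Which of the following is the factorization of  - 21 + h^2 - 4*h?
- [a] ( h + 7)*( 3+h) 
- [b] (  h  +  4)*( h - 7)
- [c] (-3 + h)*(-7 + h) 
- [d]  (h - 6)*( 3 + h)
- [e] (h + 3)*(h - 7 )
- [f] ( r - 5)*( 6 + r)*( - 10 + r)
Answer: e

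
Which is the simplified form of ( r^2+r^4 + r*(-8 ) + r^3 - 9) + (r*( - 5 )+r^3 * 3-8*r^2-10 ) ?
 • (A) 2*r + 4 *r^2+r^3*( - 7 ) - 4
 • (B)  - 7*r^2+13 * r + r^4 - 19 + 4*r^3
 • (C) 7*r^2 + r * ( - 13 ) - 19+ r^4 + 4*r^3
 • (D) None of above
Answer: D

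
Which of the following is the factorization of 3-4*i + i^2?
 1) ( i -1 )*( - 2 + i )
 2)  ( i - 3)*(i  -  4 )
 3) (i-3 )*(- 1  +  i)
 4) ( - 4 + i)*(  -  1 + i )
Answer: 3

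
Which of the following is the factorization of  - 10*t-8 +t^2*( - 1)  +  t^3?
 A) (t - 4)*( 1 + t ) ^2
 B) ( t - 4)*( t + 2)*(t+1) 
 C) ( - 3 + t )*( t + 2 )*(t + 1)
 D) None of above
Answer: B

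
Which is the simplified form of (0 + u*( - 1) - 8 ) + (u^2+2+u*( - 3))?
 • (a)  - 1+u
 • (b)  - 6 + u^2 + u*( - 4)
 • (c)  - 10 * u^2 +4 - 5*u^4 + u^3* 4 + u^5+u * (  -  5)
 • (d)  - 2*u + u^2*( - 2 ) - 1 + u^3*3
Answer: b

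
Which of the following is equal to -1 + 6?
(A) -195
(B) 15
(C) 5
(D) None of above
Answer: C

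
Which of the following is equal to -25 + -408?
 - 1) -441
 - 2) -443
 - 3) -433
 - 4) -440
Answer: 3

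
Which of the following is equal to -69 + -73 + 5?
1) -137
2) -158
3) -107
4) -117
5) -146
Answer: 1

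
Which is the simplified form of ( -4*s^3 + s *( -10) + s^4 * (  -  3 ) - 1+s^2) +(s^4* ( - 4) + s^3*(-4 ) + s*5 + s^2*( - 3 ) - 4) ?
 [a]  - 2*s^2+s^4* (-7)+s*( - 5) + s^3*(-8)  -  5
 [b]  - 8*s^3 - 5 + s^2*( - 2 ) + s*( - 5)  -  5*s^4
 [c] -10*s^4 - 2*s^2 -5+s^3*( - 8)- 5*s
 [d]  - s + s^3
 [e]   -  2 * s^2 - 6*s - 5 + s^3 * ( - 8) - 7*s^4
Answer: a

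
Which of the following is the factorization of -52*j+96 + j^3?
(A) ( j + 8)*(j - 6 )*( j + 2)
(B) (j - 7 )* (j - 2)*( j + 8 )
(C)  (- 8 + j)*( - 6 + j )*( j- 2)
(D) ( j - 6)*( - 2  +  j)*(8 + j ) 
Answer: D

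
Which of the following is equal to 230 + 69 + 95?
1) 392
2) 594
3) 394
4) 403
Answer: 3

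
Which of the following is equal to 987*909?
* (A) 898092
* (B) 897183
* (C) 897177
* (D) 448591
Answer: B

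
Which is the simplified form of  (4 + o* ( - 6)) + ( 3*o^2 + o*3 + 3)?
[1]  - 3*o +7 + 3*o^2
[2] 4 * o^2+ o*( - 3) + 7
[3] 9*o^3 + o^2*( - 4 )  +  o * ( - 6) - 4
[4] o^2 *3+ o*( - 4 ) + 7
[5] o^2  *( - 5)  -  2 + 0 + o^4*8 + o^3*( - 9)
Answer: 1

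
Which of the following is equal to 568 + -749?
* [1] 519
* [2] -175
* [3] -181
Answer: 3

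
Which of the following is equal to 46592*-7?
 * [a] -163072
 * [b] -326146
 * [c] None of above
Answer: c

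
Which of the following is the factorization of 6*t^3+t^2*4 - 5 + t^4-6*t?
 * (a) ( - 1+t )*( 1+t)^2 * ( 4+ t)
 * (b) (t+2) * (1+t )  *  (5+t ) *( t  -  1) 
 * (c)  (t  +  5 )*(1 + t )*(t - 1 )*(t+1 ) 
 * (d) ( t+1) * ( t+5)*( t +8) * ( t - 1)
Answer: c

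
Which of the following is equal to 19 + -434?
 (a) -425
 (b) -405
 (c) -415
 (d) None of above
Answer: c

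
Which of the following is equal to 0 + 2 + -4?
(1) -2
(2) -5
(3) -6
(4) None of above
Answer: 1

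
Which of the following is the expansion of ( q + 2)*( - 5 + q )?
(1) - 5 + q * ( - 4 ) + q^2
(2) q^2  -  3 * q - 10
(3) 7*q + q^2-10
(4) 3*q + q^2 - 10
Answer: 2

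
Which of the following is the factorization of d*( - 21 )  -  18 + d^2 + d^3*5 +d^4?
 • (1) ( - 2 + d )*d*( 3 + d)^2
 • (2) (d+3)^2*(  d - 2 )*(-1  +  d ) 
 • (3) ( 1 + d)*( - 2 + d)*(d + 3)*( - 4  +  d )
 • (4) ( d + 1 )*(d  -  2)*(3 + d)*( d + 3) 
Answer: 4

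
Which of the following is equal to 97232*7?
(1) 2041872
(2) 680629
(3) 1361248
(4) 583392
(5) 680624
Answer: 5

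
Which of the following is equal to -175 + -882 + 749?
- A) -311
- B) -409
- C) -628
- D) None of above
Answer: D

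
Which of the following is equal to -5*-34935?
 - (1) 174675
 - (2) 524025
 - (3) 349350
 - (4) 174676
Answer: 1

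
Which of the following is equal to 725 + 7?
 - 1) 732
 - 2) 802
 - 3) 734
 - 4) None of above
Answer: 1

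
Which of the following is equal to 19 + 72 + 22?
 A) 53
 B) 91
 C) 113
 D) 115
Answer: C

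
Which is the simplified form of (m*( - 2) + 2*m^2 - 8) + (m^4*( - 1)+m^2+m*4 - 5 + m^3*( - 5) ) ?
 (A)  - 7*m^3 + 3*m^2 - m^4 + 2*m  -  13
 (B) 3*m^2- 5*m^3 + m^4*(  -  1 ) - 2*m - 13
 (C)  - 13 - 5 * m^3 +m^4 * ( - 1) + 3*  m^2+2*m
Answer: C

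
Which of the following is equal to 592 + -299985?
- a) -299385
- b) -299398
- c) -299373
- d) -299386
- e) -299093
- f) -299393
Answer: f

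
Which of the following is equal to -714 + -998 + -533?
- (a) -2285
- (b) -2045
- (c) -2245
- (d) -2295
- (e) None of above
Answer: c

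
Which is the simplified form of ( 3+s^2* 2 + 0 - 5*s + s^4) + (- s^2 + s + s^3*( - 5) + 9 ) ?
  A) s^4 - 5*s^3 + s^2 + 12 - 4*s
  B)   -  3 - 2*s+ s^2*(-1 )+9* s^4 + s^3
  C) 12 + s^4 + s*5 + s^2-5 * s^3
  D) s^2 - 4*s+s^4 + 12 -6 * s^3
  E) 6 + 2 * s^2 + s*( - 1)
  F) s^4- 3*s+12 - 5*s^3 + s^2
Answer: A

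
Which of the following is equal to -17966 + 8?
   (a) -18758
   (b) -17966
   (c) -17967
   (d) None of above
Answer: d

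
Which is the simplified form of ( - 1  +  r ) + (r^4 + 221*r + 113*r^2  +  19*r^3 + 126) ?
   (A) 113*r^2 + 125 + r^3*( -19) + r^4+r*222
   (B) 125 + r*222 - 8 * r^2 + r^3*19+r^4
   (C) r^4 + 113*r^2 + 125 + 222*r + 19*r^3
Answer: C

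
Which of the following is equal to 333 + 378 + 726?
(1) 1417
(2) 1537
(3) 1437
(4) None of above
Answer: 3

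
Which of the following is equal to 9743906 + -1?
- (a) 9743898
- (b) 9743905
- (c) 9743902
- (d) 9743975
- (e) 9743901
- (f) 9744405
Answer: b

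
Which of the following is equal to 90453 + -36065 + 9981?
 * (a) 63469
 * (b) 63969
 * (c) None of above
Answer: c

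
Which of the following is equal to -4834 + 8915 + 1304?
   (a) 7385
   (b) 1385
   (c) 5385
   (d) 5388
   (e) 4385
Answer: c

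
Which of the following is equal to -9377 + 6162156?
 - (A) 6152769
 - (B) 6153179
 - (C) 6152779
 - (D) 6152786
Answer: C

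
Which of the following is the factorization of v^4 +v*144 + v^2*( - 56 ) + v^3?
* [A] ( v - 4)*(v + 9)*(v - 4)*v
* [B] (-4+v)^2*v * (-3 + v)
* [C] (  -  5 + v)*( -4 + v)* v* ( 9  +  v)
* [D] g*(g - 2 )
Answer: A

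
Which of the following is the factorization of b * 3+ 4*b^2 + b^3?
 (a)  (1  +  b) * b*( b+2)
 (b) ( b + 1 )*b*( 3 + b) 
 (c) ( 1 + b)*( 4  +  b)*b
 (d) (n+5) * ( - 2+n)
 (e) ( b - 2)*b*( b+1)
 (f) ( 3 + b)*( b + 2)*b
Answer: b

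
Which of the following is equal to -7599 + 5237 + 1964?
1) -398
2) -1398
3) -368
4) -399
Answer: 1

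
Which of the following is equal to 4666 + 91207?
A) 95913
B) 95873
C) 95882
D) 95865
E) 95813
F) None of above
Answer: B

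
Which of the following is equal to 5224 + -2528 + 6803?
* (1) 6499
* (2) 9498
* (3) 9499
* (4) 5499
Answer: 3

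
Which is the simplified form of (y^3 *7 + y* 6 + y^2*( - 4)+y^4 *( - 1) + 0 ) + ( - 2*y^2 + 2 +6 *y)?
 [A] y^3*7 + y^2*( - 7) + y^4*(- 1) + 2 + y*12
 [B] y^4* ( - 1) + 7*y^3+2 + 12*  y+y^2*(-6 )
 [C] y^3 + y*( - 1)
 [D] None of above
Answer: B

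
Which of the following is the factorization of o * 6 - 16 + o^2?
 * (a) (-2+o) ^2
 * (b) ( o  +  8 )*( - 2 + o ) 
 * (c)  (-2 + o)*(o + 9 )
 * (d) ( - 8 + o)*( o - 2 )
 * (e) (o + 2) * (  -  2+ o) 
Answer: b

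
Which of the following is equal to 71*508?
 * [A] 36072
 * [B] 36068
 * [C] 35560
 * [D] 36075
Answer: B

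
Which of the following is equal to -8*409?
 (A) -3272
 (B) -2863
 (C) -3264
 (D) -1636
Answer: A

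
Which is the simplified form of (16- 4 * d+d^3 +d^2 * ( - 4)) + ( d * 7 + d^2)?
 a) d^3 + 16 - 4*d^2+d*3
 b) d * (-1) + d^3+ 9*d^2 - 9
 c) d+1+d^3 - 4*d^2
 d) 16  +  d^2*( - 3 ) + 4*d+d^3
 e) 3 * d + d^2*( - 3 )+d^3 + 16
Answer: e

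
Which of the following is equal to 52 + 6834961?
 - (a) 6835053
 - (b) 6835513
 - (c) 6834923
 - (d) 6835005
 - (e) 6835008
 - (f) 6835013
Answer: f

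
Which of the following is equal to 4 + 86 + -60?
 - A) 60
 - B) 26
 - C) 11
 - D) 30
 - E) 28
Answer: D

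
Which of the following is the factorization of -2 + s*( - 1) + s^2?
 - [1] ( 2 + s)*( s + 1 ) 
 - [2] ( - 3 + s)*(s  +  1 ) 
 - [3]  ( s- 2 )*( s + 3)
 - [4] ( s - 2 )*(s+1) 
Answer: 4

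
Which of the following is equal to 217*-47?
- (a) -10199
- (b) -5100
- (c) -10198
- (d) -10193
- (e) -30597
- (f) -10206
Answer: a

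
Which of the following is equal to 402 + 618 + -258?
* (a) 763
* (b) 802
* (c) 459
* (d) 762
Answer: d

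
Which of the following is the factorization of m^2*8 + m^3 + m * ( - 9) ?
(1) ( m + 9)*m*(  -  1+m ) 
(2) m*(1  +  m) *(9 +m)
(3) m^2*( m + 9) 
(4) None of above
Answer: 1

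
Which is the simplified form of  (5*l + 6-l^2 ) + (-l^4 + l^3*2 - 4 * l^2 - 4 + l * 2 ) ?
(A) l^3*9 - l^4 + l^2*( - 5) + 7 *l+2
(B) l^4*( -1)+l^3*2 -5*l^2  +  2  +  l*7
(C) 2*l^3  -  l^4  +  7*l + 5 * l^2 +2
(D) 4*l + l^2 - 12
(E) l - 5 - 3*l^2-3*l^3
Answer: B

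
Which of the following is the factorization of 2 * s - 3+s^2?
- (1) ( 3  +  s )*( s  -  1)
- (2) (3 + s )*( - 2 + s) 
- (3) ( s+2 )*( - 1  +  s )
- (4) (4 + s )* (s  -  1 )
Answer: 1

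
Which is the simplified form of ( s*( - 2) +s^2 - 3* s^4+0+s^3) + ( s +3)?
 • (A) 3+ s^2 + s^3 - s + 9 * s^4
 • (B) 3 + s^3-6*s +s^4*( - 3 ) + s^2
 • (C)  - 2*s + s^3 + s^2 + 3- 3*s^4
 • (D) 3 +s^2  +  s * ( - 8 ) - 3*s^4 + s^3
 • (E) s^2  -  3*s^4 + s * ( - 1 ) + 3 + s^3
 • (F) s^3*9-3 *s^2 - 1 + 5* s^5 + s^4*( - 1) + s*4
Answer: E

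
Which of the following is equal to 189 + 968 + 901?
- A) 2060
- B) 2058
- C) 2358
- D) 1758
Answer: B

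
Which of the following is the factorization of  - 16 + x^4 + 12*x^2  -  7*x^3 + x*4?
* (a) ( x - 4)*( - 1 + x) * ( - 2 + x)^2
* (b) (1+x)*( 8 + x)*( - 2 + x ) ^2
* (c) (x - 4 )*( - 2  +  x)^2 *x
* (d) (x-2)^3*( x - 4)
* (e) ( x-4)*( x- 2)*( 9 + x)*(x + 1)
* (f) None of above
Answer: f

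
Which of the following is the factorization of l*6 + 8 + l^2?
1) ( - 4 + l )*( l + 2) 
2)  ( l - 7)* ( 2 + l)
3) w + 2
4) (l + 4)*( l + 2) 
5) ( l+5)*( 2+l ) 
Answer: 4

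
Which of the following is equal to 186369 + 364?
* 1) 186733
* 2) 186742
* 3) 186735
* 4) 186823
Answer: 1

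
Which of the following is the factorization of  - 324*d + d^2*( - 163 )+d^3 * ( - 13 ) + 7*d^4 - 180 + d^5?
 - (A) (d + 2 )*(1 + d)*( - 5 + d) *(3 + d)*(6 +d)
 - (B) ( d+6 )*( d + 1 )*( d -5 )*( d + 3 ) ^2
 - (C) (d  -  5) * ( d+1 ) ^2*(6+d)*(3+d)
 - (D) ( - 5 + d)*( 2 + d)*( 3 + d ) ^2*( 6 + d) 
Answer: A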